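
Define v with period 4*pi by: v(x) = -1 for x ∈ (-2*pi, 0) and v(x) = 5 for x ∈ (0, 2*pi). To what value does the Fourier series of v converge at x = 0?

At x = 0 the one-sided limits are v(0^-) = -1 and v(0^+) = 5.
By Dirichlet's theorem the series converges to their average, [(-1) + (5)]/2 = 2.

2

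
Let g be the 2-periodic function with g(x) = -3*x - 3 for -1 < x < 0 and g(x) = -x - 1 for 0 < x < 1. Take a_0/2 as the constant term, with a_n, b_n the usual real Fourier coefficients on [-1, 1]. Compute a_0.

a_0 = ∫_{-1}^{1} g(x) dx = -3.

-3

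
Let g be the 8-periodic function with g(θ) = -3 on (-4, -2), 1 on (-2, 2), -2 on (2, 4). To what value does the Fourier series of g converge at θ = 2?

At θ = 2 the one-sided limits are g(2^-) = 1 and g(2^+) = -2.
By Dirichlet's theorem the series converges to their average, [(1) + (-2)]/2 = -1/2.

-1/2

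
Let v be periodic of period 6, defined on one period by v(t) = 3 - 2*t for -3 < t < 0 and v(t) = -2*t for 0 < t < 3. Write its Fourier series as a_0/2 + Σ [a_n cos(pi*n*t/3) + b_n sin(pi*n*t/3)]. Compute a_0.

3

a_0 = 1/3 ∫_{-3}^{3} v(t) dt = 1/3 · (9) = 3.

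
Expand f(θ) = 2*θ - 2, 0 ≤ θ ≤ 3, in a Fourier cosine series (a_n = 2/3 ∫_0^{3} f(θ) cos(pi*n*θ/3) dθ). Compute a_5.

a_5 = 2/3 ∫_0^{3} (2*θ - 2) cos(5*pi*θ/3) dθ.
Integrating by parts (boundary term plus one more integral), an antiderivative of (2*θ - 2) cos(5*pi*θ/3) is 6*θ*sin(5*pi*θ/3)/(5*pi) - 6*sin(5*pi*θ/3)/(5*pi) + 18*cos(5*pi*θ/3)/(25*pi**2); evaluating from 0 to 3: ∫_{0}^{3} (2*θ - 2) cos(5*pi*θ/3) dθ = (-18/(25*pi**2)) - (18/(25*pi**2)) = -36/(25*pi**2).
Hence a_5 = (2/3)·(-36/(25*pi**2)) = -24/(25*pi**2).

-24/(25*pi**2)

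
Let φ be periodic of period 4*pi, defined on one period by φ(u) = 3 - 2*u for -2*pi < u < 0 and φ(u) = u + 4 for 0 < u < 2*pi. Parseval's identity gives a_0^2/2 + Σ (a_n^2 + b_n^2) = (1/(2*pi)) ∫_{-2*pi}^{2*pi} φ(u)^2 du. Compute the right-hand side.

(1/(2*pi)) ∫_{-2*pi}^{2*pi} φ(u)^2 du = (1/(2*pi)) · (10*pi*(15 + 12*pi + 4*pi**2)/3) = 25 + 20*pi + 20*pi**2/3.

25 + 20*pi + 20*pi**2/3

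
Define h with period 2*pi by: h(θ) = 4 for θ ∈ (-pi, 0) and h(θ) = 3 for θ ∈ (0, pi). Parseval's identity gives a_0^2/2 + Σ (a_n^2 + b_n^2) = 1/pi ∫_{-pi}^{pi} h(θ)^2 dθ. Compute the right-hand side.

25

1/pi ∫_{-pi}^{pi} h(θ)^2 dθ = 1/pi · (25*pi) = 25.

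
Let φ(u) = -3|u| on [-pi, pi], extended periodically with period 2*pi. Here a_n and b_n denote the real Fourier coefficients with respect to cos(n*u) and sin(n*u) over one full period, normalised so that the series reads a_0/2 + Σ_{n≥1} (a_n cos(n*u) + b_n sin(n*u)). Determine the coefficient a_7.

12/(49*pi)

a_7 = 1/pi ∫_{-pi}^{pi} φ(u) cos(7*u) du.
φ is even and cos(7*u) is even, so the integrand is even and a_7 = 2/pi ∫_0^{pi} φ(u) cos(7*u) du.
Integrating by parts (boundary term plus one more integral), an antiderivative of (-3*u) cos(7*u) is -3*u*sin(7*u)/7 - 3*cos(7*u)/49; evaluating from 0 to pi: ∫_{0}^{pi} (-3*u) cos(7*u) du = (3/49) - (-3/49) = 6/49.
Hence a_7 = (2/pi)·(6/49) = 12/(49*pi).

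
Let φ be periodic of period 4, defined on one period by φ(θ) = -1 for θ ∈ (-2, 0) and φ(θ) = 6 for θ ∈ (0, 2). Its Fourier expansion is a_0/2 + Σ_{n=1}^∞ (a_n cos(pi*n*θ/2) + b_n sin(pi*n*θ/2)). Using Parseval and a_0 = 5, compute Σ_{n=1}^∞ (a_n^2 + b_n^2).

Parseval: a_0^2/2 + Σ_{n≥1} (a_n^2+b_n^2) = 1/2 ∫_{-2}^{2} φ(θ)^2 dθ = 37.
Subtract a_0^2/2 = 25/2: Σ (a_n^2+b_n^2) = 49/2.

49/2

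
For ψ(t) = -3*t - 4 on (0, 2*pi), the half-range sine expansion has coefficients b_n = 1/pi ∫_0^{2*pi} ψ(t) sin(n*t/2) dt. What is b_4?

b_4 = 1/pi ∫_0^{2*pi} (-3*t - 4) sin(2*t) dt.
Integrating by parts (boundary term plus one more integral), an antiderivative of (-3*t - 4) sin(2*t) is 3*t*cos(2*t)/2 - 3*sin(2*t)/4 + 2*cos(2*t); evaluating from 0 to 2*pi: ∫_{0}^{2*pi} (-3*t - 4) sin(2*t) dt = (2 + 3*pi) - (2) = 3*pi.
Hence b_4 = (1/pi)·(3*pi) = 3.

3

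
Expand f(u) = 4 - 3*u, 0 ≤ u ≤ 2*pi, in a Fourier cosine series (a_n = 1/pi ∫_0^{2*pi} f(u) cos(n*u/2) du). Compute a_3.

a_3 = 1/pi ∫_0^{2*pi} (4 - 3*u) cos(3*u/2) du.
Integrating by parts (boundary term plus one more integral), an antiderivative of (4 - 3*u) cos(3*u/2) is -2*u*sin(3*u/2) + 8*sin(3*u/2)/3 - 4*cos(3*u/2)/3; evaluating from 0 to 2*pi: ∫_{0}^{2*pi} (4 - 3*u) cos(3*u/2) du = (4/3) - (-4/3) = 8/3.
Hence a_3 = (1/pi)·(8/3) = 8/(3*pi).

8/(3*pi)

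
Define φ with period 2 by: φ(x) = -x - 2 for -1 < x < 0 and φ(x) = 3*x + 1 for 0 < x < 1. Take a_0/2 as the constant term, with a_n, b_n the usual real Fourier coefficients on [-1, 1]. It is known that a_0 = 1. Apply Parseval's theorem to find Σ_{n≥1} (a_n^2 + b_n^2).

53/6

Parseval: a_0^2/2 + Σ_{n≥1} (a_n^2+b_n^2) = ∫_{-1}^{1} φ(x)^2 dx = 28/3.
Subtract a_0^2/2 = 1/2: Σ (a_n^2+b_n^2) = 53/6.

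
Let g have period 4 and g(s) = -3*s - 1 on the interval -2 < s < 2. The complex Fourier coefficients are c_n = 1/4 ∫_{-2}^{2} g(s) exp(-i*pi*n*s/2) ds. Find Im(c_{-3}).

Since g is real-valued, Im(c_{-3}) = -1/4 ∫_{-2}^{2} g(s) sin(-3*pi*s/2) ds = b_{3}/2.
Integrating by parts (boundary term plus one more integral), an antiderivative of (-3*s - 1) sin(-3*pi*s/2) is -2*s*cos(3*pi*s/2)/pi + 4*sin(3*pi*s/2)/(3*pi**2) - 2*cos(3*pi*s/2)/(3*pi); evaluating from -2 to 2: ∫_{-2}^{2} (-3*s - 1) sin(-3*pi*s/2) ds = (14/(3*pi)) - (-10/(3*pi)) = 8/pi.
Hence Im(c_{-3}) = (-1/4)·(8/pi) = -2/pi.

-2/pi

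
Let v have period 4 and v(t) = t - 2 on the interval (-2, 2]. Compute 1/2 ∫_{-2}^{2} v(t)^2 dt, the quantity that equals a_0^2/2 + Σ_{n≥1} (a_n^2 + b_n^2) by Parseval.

32/3

1/2 ∫_{-2}^{2} v(t)^2 dt = 1/2 · (64/3) = 32/3.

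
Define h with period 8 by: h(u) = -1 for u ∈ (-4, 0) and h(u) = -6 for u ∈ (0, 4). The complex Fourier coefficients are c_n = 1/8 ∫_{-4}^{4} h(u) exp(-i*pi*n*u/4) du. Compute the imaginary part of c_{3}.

5/(3*pi)

Since h is real-valued, Im(c_{3}) = -1/8 ∫_{-4}^{4} h(u) sin(3*pi*u/4) du = -b_{3}/2.
Split the integral at the breakpoints.
Directly, an antiderivative of (-1) sin(3*pi*u/4) is 4*cos(3*pi*u/4)/(3*pi); evaluating from -4 to 0: ∫_{-4}^{0} (-1) sin(3*pi*u/4) du = (4/(3*pi)) - (-4/(3*pi)) = 8/(3*pi).
Directly, an antiderivative of (-6) sin(3*pi*u/4) is 8*cos(3*pi*u/4)/pi; evaluating from 0 to 4: ∫_{0}^{4} (-6) sin(3*pi*u/4) du = (-8/pi) - (8/pi) = -16/pi.
So ∫_{-4}^{4} h(u) sin(3*pi*u/4) du = -40/(3*pi).
Hence Im(c_{3}) = (-1/8)·(-40/(3*pi)) = 5/(3*pi).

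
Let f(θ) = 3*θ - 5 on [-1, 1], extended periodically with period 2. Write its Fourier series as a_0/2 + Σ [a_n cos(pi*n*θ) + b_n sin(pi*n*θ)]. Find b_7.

b_7 = ∫_{-1}^{1} f(θ) sin(7*pi*θ) dθ.
Integrating by parts (boundary term plus one more integral), an antiderivative of (3*θ - 5) sin(7*pi*θ) is -3*θ*cos(7*pi*θ)/(7*pi) + 3*sin(7*pi*θ)/(49*pi**2) + 5*cos(7*pi*θ)/(7*pi); evaluating from -1 to 1: ∫_{-1}^{1} (3*θ - 5) sin(7*pi*θ) dθ = (-2/(7*pi)) - (-8/(7*pi)) = 6/(7*pi).
Hence b_7 = 6/(7*pi).

6/(7*pi)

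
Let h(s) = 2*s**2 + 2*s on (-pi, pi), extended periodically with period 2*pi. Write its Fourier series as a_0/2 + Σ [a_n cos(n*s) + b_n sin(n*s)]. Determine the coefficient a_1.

-8

a_1 = 1/pi ∫_{-pi}^{pi} h(s) cos(s) ds.
Integrating by parts twice (tabular method), an antiderivative of (2*s**2 + 2*s) cos(s) is 2*s**2*sin(s) + 2*s*sin(s) + 4*s*cos(s) - 4*sin(s) + 2*cos(s); evaluating from -pi to pi: ∫_{-pi}^{pi} (2*s**2 + 2*s) cos(s) ds = (-4*pi - 2) - (-2 + 4*pi) = -8*pi.
Hence a_1 = (1/pi)·(-8*pi) = -8.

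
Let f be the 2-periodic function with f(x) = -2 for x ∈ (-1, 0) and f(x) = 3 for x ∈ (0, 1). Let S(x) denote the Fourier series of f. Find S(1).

At x = 1 the one-sided limits are f(1^-) = 3 and f(1^+) = -2.
By Dirichlet's theorem the series converges to their average, [(3) + (-2)]/2 = 1/2.

1/2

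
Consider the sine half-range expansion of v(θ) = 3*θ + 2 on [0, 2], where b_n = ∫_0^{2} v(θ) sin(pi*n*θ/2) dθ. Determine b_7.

20/(7*pi)

b_7 = ∫_0^{2} (3*θ + 2) sin(7*pi*θ/2) dθ.
Integrating by parts (boundary term plus one more integral), an antiderivative of (3*θ + 2) sin(7*pi*θ/2) is -6*θ*cos(7*pi*θ/2)/(7*pi) + 12*sin(7*pi*θ/2)/(49*pi**2) - 4*cos(7*pi*θ/2)/(7*pi); evaluating from 0 to 2: ∫_{0}^{2} (3*θ + 2) sin(7*pi*θ/2) dθ = (16/(7*pi)) - (-4/(7*pi)) = 20/(7*pi).
Hence b_7 = 20/(7*pi).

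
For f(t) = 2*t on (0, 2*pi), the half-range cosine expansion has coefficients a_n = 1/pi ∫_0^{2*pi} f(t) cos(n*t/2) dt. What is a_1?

a_1 = 1/pi ∫_0^{2*pi} (2*t) cos(t/2) dt.
Integrating by parts (boundary term plus one more integral), an antiderivative of (2*t) cos(t/2) is 4*t*sin(t/2) + 8*cos(t/2); evaluating from 0 to 2*pi: ∫_{0}^{2*pi} (2*t) cos(t/2) dt = (-8) - (8) = -16.
Hence a_1 = (1/pi)·(-16) = -16/pi.

-16/pi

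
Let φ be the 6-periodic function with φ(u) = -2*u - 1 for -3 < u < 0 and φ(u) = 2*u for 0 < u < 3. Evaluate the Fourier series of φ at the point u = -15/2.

2

u = -15/2 differs from u = -3/2 by -1 full period(s), and the series is 6-periodic.
φ is continuous at u = -3/2 with value 2, so the series converges to 2 there.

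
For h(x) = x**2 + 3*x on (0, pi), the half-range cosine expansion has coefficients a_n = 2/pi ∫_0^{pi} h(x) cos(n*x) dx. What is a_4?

a_4 = 2/pi ∫_0^{pi} (x**2 + 3*x) cos(4*x) dx.
Integrating by parts twice (tabular method), an antiderivative of (x**2 + 3*x) cos(4*x) is x**2*sin(4*x)/4 + 3*x*sin(4*x)/4 + x*cos(4*x)/8 - sin(4*x)/32 + 3*cos(4*x)/16; evaluating from 0 to pi: ∫_{0}^{pi} (x**2 + 3*x) cos(4*x) dx = (3/16 + pi/8) - (3/16) = pi/8.
Hence a_4 = (2/pi)·(pi/8) = 1/4.

1/4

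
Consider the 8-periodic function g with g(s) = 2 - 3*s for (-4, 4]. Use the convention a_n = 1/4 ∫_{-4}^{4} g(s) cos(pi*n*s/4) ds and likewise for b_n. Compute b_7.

b_7 = 1/4 ∫_{-4}^{4} g(s) sin(7*pi*s/4) ds.
Integrating by parts (boundary term plus one more integral), an antiderivative of (2 - 3*s) sin(7*pi*s/4) is 12*s*cos(7*pi*s/4)/(7*pi) - 48*sin(7*pi*s/4)/(49*pi**2) - 8*cos(7*pi*s/4)/(7*pi); evaluating from -4 to 4: ∫_{-4}^{4} (2 - 3*s) sin(7*pi*s/4) ds = (-40/(7*pi)) - (8/pi) = -96/(7*pi).
Hence b_7 = (1/4)·(-96/(7*pi)) = -24/(7*pi).

-24/(7*pi)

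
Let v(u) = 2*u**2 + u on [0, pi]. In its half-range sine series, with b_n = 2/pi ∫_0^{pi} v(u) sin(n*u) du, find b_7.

b_7 = 2/pi ∫_0^{pi} (2*u**2 + u) sin(7*u) du.
Integrating by parts twice (tabular method), an antiderivative of (2*u**2 + u) sin(7*u) is -2*u**2*cos(7*u)/7 + 4*u*sin(7*u)/49 - u*cos(7*u)/7 + sin(7*u)/49 + 4*cos(7*u)/343; evaluating from 0 to pi: ∫_{0}^{pi} (2*u**2 + u) sin(7*u) du = (-4/343 + pi/7 + 2*pi**2/7) - (4/343) = -8/343 + pi/7 + 2*pi**2/7.
Hence b_7 = (2/pi)·(-8/343 + pi/7 + 2*pi**2/7) = 2*(-8 + 49*pi + 98*pi**2)/(343*pi).

2*(-8 + 49*pi + 98*pi**2)/(343*pi)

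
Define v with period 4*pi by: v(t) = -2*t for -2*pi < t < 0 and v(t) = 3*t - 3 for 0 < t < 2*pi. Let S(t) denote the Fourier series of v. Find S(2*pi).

At t = 2*pi the one-sided limits are v(2*pi^-) = -3 + 6*pi and v(2*pi^+) = 4*pi.
By Dirichlet's theorem the series converges to their average, [(-3 + 6*pi) + (4*pi)]/2 = -3/2 + 5*pi.

-3/2 + 5*pi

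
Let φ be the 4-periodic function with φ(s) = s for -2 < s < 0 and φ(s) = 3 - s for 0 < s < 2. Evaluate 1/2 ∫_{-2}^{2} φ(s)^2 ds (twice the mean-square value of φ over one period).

17/3

1/2 ∫_{-2}^{2} φ(s)^2 ds = 1/2 · (34/3) = 17/3.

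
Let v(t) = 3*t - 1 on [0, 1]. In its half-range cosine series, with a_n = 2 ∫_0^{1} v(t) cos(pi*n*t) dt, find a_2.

a_2 = 2 ∫_0^{1} (3*t - 1) cos(2*pi*t) dt.
Integrating by parts (boundary term plus one more integral), an antiderivative of (3*t - 1) cos(2*pi*t) is 3*t*sin(2*pi*t)/(2*pi) - sin(2*pi*t)/(2*pi) + 3*cos(2*pi*t)/(4*pi**2); evaluating from 0 to 1: ∫_{0}^{1} (3*t - 1) cos(2*pi*t) dt = (3/(4*pi**2)) - (3/(4*pi**2)) = 0.
Hence a_2 = 2·(0) = 0.

0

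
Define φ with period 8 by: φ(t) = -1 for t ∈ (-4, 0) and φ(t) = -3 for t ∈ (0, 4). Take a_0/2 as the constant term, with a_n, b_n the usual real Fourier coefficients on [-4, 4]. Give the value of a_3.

a_3 = 1/4 ∫_{-4}^{4} φ(t) cos(3*pi*t/4) dt.
Split the integral at the breakpoints.
Directly, an antiderivative of (-1) cos(3*pi*t/4) is -4*sin(3*pi*t/4)/(3*pi); evaluating from -4 to 0: ∫_{-4}^{0} (-1) cos(3*pi*t/4) dt = (0) - (0) = 0.
Directly, an antiderivative of (-3) cos(3*pi*t/4) is -4*sin(3*pi*t/4)/pi; evaluating from 0 to 4: ∫_{0}^{4} (-3) cos(3*pi*t/4) dt = (0) - (0) = 0.
Summing the pieces and multiplying by (1/4) gives a_3 = 0.

0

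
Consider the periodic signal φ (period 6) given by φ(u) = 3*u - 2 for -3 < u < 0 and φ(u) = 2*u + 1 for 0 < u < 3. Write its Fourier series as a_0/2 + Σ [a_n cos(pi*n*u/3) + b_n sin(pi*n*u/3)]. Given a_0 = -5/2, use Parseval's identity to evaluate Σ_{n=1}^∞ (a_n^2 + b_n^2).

Parseval: a_0^2/2 + Σ_{n≥1} (a_n^2+b_n^2) = 1/3 ∫_{-3}^{3} φ(u)^2 du = 68.
Subtract a_0^2/2 = 25/8: Σ (a_n^2+b_n^2) = 519/8.

519/8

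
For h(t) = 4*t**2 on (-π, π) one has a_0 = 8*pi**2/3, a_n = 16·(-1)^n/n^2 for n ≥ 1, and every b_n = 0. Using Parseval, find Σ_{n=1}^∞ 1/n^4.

pi**4/90

Parseval: a_0^2/2 + Σ a_n^2 = (1/π) ∫_{-π}^{π} h(t)^2 dt = 32*pi**4/5.
Subtract a_0^2/2 = 32*pi**4/9: Σ a_n^2 = 128*pi**4/45.
Since a_n^2 = 256/n^4, Σ 1/n^4 = pi**4/90.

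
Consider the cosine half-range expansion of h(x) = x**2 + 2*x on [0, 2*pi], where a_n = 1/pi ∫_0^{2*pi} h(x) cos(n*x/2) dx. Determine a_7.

16*(-pi - 1)/(49*pi)

a_7 = 1/pi ∫_0^{2*pi} (x**2 + 2*x) cos(7*x/2) dx.
Integrating by parts twice (tabular method), an antiderivative of (x**2 + 2*x) cos(7*x/2) is 2*x**2*sin(7*x/2)/7 + 4*x*sin(7*x/2)/7 + 8*x*cos(7*x/2)/49 - 16*sin(7*x/2)/343 + 8*cos(7*x/2)/49; evaluating from 0 to 2*pi: ∫_{0}^{2*pi} (x**2 + 2*x) cos(7*x/2) dx = (-16*pi/49 - 8/49) - (8/49) = -16*pi/49 - 16/49.
Hence a_7 = (1/pi)·(-16*pi/49 - 16/49) = 16*(-pi - 1)/(49*pi).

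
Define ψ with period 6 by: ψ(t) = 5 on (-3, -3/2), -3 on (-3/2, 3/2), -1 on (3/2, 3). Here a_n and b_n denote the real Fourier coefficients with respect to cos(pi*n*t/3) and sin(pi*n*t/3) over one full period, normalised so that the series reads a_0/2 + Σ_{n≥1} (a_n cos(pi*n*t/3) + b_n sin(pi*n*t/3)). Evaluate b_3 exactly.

-2/pi

b_3 = 1/3 ∫_{-3}^{3} ψ(t) sin(pi*t) dt.
Split the integral at the breakpoints.
Directly, an antiderivative of (5) sin(pi*t) is -5*cos(pi*t)/pi; evaluating from -3 to -3/2: ∫_{-3}^{-3/2} (5) sin(pi*t) dt = (0) - (5/pi) = -5/pi.
Directly, an antiderivative of (-3) sin(pi*t) is 3*cos(pi*t)/pi; evaluating from -3/2 to 3/2: ∫_{-3/2}^{3/2} (-3) sin(pi*t) dt = (0) - (0) = 0.
Directly, an antiderivative of (-1) sin(pi*t) is cos(pi*t)/pi; evaluating from 3/2 to 3: ∫_{3/2}^{3} (-1) sin(pi*t) dt = (-1/pi) - (0) = -1/pi.
Summing the pieces and multiplying by (1/3) gives b_3 = -2/pi.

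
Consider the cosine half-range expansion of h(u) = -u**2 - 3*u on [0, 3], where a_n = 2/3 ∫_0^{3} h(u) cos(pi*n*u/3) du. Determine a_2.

-9/pi**2

a_2 = 2/3 ∫_0^{3} (-u**2 - 3*u) cos(2*pi*u/3) du.
Integrating by parts twice (tabular method), an antiderivative of (-u**2 - 3*u) cos(2*pi*u/3) is -3*u**2*sin(2*pi*u/3)/(2*pi) - 9*u*sin(2*pi*u/3)/(2*pi) - 9*u*cos(2*pi*u/3)/(2*pi**2) + 27*sin(2*pi*u/3)/(4*pi**3) - 27*cos(2*pi*u/3)/(4*pi**2); evaluating from 0 to 3: ∫_{0}^{3} (-u**2 - 3*u) cos(2*pi*u/3) du = (-81/(4*pi**2)) - (-27/(4*pi**2)) = -27/(2*pi**2).
Hence a_2 = (2/3)·(-27/(2*pi**2)) = -9/pi**2.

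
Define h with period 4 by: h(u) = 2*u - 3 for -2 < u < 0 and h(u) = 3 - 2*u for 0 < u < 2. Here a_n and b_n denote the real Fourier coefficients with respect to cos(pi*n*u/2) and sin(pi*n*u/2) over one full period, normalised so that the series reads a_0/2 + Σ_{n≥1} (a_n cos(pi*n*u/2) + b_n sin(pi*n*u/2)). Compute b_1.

12/pi

b_1 = 1/2 ∫_{-2}^{2} h(u) sin(pi*u/2) du.
Split the integral at the breakpoints.
Integrating by parts (boundary term plus one more integral), an antiderivative of (2*u - 3) sin(pi*u/2) is -4*u*cos(pi*u/2)/pi + 8*sin(pi*u/2)/pi**2 + 6*cos(pi*u/2)/pi; evaluating from -2 to 0: ∫_{-2}^{0} (2*u - 3) sin(pi*u/2) du = (6/pi) - (-14/pi) = 20/pi.
Integrating by parts (boundary term plus one more integral), an antiderivative of (3 - 2*u) sin(pi*u/2) is 4*u*cos(pi*u/2)/pi - 8*sin(pi*u/2)/pi**2 - 6*cos(pi*u/2)/pi; evaluating from 0 to 2: ∫_{0}^{2} (3 - 2*u) sin(pi*u/2) du = (-2/pi) - (-6/pi) = 4/pi.
Summing the pieces and multiplying by (1/2) gives b_1 = 12/pi.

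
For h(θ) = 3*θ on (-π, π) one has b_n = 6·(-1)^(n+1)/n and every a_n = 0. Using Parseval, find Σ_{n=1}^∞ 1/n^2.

pi**2/6

Parseval: Σ b_n^2 = (1/π) ∫_{-π}^{π} h(θ)^2 dθ = 6*pi**2.
Σ b_n^2 = Σ 36/n^2, so Σ 1/n^2 = (6*pi**2)/36 = pi**2/6.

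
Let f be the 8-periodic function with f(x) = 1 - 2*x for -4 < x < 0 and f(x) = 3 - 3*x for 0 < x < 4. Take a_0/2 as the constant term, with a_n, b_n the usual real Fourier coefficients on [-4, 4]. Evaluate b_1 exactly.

b_1 = 1/4 ∫_{-4}^{4} f(x) sin(pi*x/4) dx.
Split the integral at the breakpoints.
Integrating by parts (boundary term plus one more integral), an antiderivative of (1 - 2*x) sin(pi*x/4) is 8*x*cos(pi*x/4)/pi - 32*sin(pi*x/4)/pi**2 - 4*cos(pi*x/4)/pi; evaluating from -4 to 0: ∫_{-4}^{0} (1 - 2*x) sin(pi*x/4) dx = (-4/pi) - (36/pi) = -40/pi.
Integrating by parts (boundary term plus one more integral), an antiderivative of (3 - 3*x) sin(pi*x/4) is 12*x*cos(pi*x/4)/pi - 48*sin(pi*x/4)/pi**2 - 12*cos(pi*x/4)/pi; evaluating from 0 to 4: ∫_{0}^{4} (3 - 3*x) sin(pi*x/4) dx = (-36/pi) - (-12/pi) = -24/pi.
Summing the pieces and multiplying by (1/4) gives b_1 = -16/pi.

-16/pi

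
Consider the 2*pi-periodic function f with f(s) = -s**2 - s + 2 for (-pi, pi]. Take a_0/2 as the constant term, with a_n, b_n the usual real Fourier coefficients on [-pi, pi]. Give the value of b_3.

b_3 = 1/pi ∫_{-pi}^{pi} f(s) sin(3*s) ds.
Integrating by parts twice (tabular method), an antiderivative of (-s**2 - s + 2) sin(3*s) is s**2*cos(3*s)/3 - 2*s*sin(3*s)/9 + s*cos(3*s)/3 - sin(3*s)/9 - 20*cos(3*s)/27; evaluating from -pi to pi: ∫_{-pi}^{pi} (-s**2 - s + 2) sin(3*s) ds = (-pi**2/3 - pi/3 + 20/27) - (-pi**2/3 + 20/27 + pi/3) = -2*pi/3.
Hence b_3 = (1/pi)·(-2*pi/3) = -2/3.

-2/3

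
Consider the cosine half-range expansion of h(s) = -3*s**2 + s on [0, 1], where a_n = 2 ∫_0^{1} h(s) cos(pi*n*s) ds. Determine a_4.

a_4 = 2 ∫_0^{1} (-3*s**2 + s) cos(4*pi*s) ds.
Integrating by parts twice (tabular method), an antiderivative of (-3*s**2 + s) cos(4*pi*s) is -3*s**2*sin(4*pi*s)/(4*pi) + s*sin(4*pi*s)/(4*pi) - 3*s*cos(4*pi*s)/(8*pi**2) + 3*sin(4*pi*s)/(32*pi**3) + cos(4*pi*s)/(16*pi**2); evaluating from 0 to 1: ∫_{0}^{1} (-3*s**2 + s) cos(4*pi*s) ds = (-5/(16*pi**2)) - (1/(16*pi**2)) = -3/(8*pi**2).
Hence a_4 = 2·(-3/(8*pi**2)) = -3/(4*pi**2).

-3/(4*pi**2)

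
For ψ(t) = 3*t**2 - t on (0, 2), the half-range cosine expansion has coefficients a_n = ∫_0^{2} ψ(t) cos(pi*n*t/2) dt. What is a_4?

3/pi**2

a_4 = ∫_0^{2} (3*t**2 - t) cos(2*pi*t) dt.
Integrating by parts twice (tabular method), an antiderivative of (3*t**2 - t) cos(2*pi*t) is 3*t**2*sin(2*pi*t)/(2*pi) - t*sin(2*pi*t)/(2*pi) + 3*t*cos(2*pi*t)/(2*pi**2) - 3*sin(2*pi*t)/(4*pi**3) - cos(2*pi*t)/(4*pi**2); evaluating from 0 to 2: ∫_{0}^{2} (3*t**2 - t) cos(2*pi*t) dt = (11/(4*pi**2)) - (-1/(4*pi**2)) = 3/pi**2.
Hence a_4 = 3/pi**2.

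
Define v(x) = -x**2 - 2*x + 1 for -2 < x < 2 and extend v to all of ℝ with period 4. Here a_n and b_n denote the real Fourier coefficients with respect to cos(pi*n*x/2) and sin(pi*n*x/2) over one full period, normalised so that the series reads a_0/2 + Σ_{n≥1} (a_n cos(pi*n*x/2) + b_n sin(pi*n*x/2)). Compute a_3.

16/(9*pi**2)

a_3 = 1/2 ∫_{-2}^{2} v(x) cos(3*pi*x/2) dx.
Integrating by parts twice (tabular method), an antiderivative of (-x**2 - 2*x + 1) cos(3*pi*x/2) is -2*x**2*sin(3*pi*x/2)/(3*pi) - 4*x*sin(3*pi*x/2)/(3*pi) - 8*x*cos(3*pi*x/2)/(9*pi**2) + 16*sin(3*pi*x/2)/(27*pi**3) + 2*sin(3*pi*x/2)/(3*pi) - 8*cos(3*pi*x/2)/(9*pi**2); evaluating from -2 to 2: ∫_{-2}^{2} (-x**2 - 2*x + 1) cos(3*pi*x/2) dx = (8/(3*pi**2)) - (-8/(9*pi**2)) = 32/(9*pi**2).
Hence a_3 = (1/2)·(32/(9*pi**2)) = 16/(9*pi**2).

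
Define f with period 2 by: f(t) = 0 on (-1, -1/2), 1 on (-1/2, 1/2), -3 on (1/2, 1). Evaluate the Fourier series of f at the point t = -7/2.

-1

t = -7/2 differs from t = 1/2 by -2 full period(s), and the series is 2-periodic.
At t = 1/2 the one-sided limits are f(1/2^-) = 1 and f(1/2^+) = -3.
By Dirichlet's theorem the series converges to their average, [(1) + (-3)]/2 = -1.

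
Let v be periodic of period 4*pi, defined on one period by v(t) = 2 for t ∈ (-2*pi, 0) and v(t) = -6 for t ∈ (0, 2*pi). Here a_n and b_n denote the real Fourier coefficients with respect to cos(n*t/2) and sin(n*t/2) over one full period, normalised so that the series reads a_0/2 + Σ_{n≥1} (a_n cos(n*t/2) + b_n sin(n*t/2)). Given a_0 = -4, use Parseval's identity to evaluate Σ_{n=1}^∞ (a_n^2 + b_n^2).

32

Parseval: a_0^2/2 + Σ_{n≥1} (a_n^2+b_n^2) = (1/(2*pi)) ∫_{-2*pi}^{2*pi} v(t)^2 dt = 40.
Subtract a_0^2/2 = 8: Σ (a_n^2+b_n^2) = 32.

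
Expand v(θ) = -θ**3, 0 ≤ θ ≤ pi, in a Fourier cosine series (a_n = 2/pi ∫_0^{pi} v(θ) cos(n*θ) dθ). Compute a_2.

a_2 = 2/pi ∫_0^{pi} (-θ**3) cos(2*θ) dθ.
Integrating by parts three times (tabular method), an antiderivative of (-θ**3) cos(2*θ) is -θ**3*sin(2*θ)/2 - 3*θ**2*cos(2*θ)/4 + 3*θ*sin(2*θ)/4 + 3*cos(2*θ)/8; evaluating from 0 to pi: ∫_{0}^{pi} (-θ**3) cos(2*θ) dθ = (3/8 - 3*pi**2/4) - (3/8) = -3*pi**2/4.
Hence a_2 = (2/pi)·(-3*pi**2/4) = -3*pi/2.

-3*pi/2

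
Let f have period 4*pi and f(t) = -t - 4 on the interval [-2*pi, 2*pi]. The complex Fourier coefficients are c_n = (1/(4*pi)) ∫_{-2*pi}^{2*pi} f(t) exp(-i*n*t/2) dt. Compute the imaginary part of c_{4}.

-1/2

Since f is real-valued, Im(c_{4}) = -(1/(4*pi)) ∫_{-2*pi}^{2*pi} f(t) sin(2*t) dt = -b_{4}/2.
Integrating by parts (boundary term plus one more integral), an antiderivative of (-t - 4) sin(2*t) is t*cos(2*t)/2 - sin(2*t)/4 + 2*cos(2*t); evaluating from -2*pi to 2*pi: ∫_{-2*pi}^{2*pi} (-t - 4) sin(2*t) dt = (2 + pi) - (2 - pi) = 2*pi.
Hence Im(c_{4}) = (-1/(4*pi))·(2*pi) = -1/2.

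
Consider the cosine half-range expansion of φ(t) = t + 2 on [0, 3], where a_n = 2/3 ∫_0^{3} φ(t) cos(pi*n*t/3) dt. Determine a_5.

a_5 = 2/3 ∫_0^{3} (t + 2) cos(5*pi*t/3) dt.
Integrating by parts (boundary term plus one more integral), an antiderivative of (t + 2) cos(5*pi*t/3) is 3*t*sin(5*pi*t/3)/(5*pi) + 6*sin(5*pi*t/3)/(5*pi) + 9*cos(5*pi*t/3)/(25*pi**2); evaluating from 0 to 3: ∫_{0}^{3} (t + 2) cos(5*pi*t/3) dt = (-9/(25*pi**2)) - (9/(25*pi**2)) = -18/(25*pi**2).
Hence a_5 = (2/3)·(-18/(25*pi**2)) = -12/(25*pi**2).

-12/(25*pi**2)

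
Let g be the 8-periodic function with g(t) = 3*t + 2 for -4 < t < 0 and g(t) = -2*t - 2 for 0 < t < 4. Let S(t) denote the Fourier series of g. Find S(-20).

t = -20 differs from t = -4 by -2 full period(s), and the series is 8-periodic.
g is continuous at t = -4 with value -10, so the series converges to -10 there.

-10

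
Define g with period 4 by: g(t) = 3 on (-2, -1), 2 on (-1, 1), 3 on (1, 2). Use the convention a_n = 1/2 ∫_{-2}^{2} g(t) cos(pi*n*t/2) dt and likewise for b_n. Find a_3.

2/(3*pi)

a_3 = 1/2 ∫_{-2}^{2} g(t) cos(3*pi*t/2) dt.
g is even and cos(3*pi*t/2) is even, so the integrand is even and a_3 = ∫_0^{2} g(t) cos(3*pi*t/2) dt.
Split the integral at the breakpoints.
Directly, an antiderivative of (2) cos(3*pi*t/2) is 4*sin(3*pi*t/2)/(3*pi); evaluating from 0 to 1: ∫_{0}^{1} (2) cos(3*pi*t/2) dt = (-4/(3*pi)) - (0) = -4/(3*pi).
Directly, an antiderivative of (3) cos(3*pi*t/2) is 2*sin(3*pi*t/2)/pi; evaluating from 1 to 2: ∫_{1}^{2} (3) cos(3*pi*t/2) dt = (0) - (-2/pi) = 2/pi.
Summing the pieces gives a_3 = 2/(3*pi).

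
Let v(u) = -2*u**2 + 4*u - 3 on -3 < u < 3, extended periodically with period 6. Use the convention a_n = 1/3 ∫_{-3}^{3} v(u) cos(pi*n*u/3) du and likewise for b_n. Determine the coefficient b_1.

b_1 = 1/3 ∫_{-3}^{3} v(u) sin(pi*u/3) du.
Integrating by parts twice (tabular method), an antiderivative of (-2*u**2 + 4*u - 3) sin(pi*u/3) is 6*u**2*cos(pi*u/3)/pi - 36*u*sin(pi*u/3)/pi**2 - 12*u*cos(pi*u/3)/pi + 36*sin(pi*u/3)/pi**2 - 108*cos(pi*u/3)/pi**3 + 9*cos(pi*u/3)/pi; evaluating from -3 to 3: ∫_{-3}^{3} (-2*u**2 + 4*u - 3) sin(pi*u/3) du = (-27/pi + 108/pi**3) - (-99/pi + 108/pi**3) = 72/pi.
Hence b_1 = (1/3)·(72/pi) = 24/pi.

24/pi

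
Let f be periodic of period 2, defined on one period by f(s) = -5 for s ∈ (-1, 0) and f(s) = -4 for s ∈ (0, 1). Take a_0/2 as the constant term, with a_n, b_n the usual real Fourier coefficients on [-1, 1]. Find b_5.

2/(5*pi)

b_5 = ∫_{-1}^{1} f(s) sin(5*pi*s) ds.
Split the integral at the breakpoints.
Directly, an antiderivative of (-5) sin(5*pi*s) is cos(5*pi*s)/pi; evaluating from -1 to 0: ∫_{-1}^{0} (-5) sin(5*pi*s) ds = (1/pi) - (-1/pi) = 2/pi.
Directly, an antiderivative of (-4) sin(5*pi*s) is 4*cos(5*pi*s)/(5*pi); evaluating from 0 to 1: ∫_{0}^{1} (-4) sin(5*pi*s) ds = (-4/(5*pi)) - (4/(5*pi)) = -8/(5*pi).
Summing the pieces gives b_5 = 2/(5*pi).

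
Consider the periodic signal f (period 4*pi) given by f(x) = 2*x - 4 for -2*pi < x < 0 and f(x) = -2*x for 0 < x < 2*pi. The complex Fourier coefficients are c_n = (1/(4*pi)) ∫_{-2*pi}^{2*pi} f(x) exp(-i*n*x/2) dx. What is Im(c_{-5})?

Since f is real-valued, Im(c_{-5}) = -(1/(4*pi)) ∫_{-2*pi}^{2*pi} f(x) sin(-5*x/2) dx = b_{5}/2.
Split the integral at the breakpoints.
Integrating by parts (boundary term plus one more integral), an antiderivative of (2*x - 4) sin(-5*x/2) is 4*x*cos(5*x/2)/5 - 8*sin(5*x/2)/25 - 8*cos(5*x/2)/5; evaluating from -2*pi to 0: ∫_{-2*pi}^{0} (2*x - 4) sin(-5*x/2) dx = (-8/5) - (8/5 + 8*pi/5) = -8*pi/5 - 16/5.
Integrating by parts (boundary term plus one more integral), an antiderivative of (-2*x) sin(-5*x/2) is -4*x*cos(5*x/2)/5 + 8*sin(5*x/2)/25; evaluating from 0 to 2*pi: ∫_{0}^{2*pi} (-2*x) sin(-5*x/2) dx = (8*pi/5) - (0) = 8*pi/5.
So ∫_{-2*pi}^{2*pi} f(x) sin(-5*x/2) dx = -16/5.
Hence Im(c_{-5}) = (-1/(4*pi))·(-16/5) = 4/(5*pi).

4/(5*pi)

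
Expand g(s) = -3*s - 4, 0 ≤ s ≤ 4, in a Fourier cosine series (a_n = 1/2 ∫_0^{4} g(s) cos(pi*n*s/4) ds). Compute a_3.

16/(3*pi**2)

a_3 = 1/2 ∫_0^{4} (-3*s - 4) cos(3*pi*s/4) ds.
Integrating by parts (boundary term plus one more integral), an antiderivative of (-3*s - 4) cos(3*pi*s/4) is -4*s*sin(3*pi*s/4)/pi - 16*sin(3*pi*s/4)/(3*pi) - 16*cos(3*pi*s/4)/(3*pi**2); evaluating from 0 to 4: ∫_{0}^{4} (-3*s - 4) cos(3*pi*s/4) ds = (16/(3*pi**2)) - (-16/(3*pi**2)) = 32/(3*pi**2).
Hence a_3 = (1/2)·(32/(3*pi**2)) = 16/(3*pi**2).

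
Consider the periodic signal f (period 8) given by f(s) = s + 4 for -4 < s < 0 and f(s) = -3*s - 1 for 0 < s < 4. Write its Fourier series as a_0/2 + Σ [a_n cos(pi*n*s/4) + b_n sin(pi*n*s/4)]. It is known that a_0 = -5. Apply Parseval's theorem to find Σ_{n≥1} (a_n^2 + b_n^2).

323/6

Parseval: a_0^2/2 + Σ_{n≥1} (a_n^2+b_n^2) = 1/4 ∫_{-4}^{4} f(s)^2 ds = 199/3.
Subtract a_0^2/2 = 25/2: Σ (a_n^2+b_n^2) = 323/6.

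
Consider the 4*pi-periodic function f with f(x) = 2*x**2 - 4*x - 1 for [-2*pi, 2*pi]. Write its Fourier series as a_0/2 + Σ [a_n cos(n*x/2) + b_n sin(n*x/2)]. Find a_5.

a_5 = (1/(2*pi)) ∫_{-2*pi}^{2*pi} f(x) cos(5*x/2) dx.
Integrating by parts twice (tabular method), an antiderivative of (2*x**2 - 4*x - 1) cos(5*x/2) is 4*x**2*sin(5*x/2)/5 - 8*x*sin(5*x/2)/5 + 16*x*cos(5*x/2)/25 - 82*sin(5*x/2)/125 - 16*cos(5*x/2)/25; evaluating from -2*pi to 2*pi: ∫_{-2*pi}^{2*pi} (2*x**2 - 4*x - 1) cos(5*x/2) dx = (16/25 - 32*pi/25) - (16/25 + 32*pi/25) = -64*pi/25.
Hence a_5 = (1/(2*pi))·(-64*pi/25) = -32/25.

-32/25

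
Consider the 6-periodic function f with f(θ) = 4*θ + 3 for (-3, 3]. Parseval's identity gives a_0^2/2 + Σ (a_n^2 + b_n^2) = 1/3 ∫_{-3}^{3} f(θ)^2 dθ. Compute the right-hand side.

114

1/3 ∫_{-3}^{3} f(θ)^2 dθ = 1/3 · (342) = 114.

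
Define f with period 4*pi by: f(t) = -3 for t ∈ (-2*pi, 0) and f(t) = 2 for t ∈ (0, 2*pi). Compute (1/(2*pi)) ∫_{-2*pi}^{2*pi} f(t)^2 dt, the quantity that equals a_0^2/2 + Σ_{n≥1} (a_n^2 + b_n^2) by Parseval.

13

(1/(2*pi)) ∫_{-2*pi}^{2*pi} f(t)^2 dt = (1/(2*pi)) · (26*pi) = 13.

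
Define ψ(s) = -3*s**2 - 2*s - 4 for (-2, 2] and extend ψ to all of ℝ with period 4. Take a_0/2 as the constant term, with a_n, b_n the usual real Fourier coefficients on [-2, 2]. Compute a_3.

a_3 = 1/2 ∫_{-2}^{2} ψ(s) cos(3*pi*s/2) ds.
Integrating by parts twice (tabular method), an antiderivative of (-3*s**2 - 2*s - 4) cos(3*pi*s/2) is -2*s**2*sin(3*pi*s/2)/pi - 4*s*sin(3*pi*s/2)/(3*pi) - 8*s*cos(3*pi*s/2)/(3*pi**2) - 8*sin(3*pi*s/2)/(3*pi) + 16*sin(3*pi*s/2)/(9*pi**3) - 8*cos(3*pi*s/2)/(9*pi**2); evaluating from -2 to 2: ∫_{-2}^{2} (-3*s**2 - 2*s - 4) cos(3*pi*s/2) ds = (56/(9*pi**2)) - (-40/(9*pi**2)) = 32/(3*pi**2).
Hence a_3 = (1/2)·(32/(3*pi**2)) = 16/(3*pi**2).

16/(3*pi**2)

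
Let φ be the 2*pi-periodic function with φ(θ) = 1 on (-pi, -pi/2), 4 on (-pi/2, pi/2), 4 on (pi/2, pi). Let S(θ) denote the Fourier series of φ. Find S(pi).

At θ = pi the one-sided limits are φ(pi^-) = 4 and φ(pi^+) = 1.
By Dirichlet's theorem the series converges to their average, [(4) + (1)]/2 = 5/2.

5/2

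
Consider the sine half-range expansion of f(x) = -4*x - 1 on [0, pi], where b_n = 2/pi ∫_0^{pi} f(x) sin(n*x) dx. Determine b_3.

4*(-2*pi - 1)/(3*pi)

b_3 = 2/pi ∫_0^{pi} (-4*x - 1) sin(3*x) dx.
Integrating by parts (boundary term plus one more integral), an antiderivative of (-4*x - 1) sin(3*x) is 4*x*cos(3*x)/3 - 4*sin(3*x)/9 + cos(3*x)/3; evaluating from 0 to pi: ∫_{0}^{pi} (-4*x - 1) sin(3*x) dx = (-4*pi/3 - 1/3) - (1/3) = -4*pi/3 - 2/3.
Hence b_3 = (2/pi)·(-4*pi/3 - 2/3) = 4*(-2*pi - 1)/(3*pi).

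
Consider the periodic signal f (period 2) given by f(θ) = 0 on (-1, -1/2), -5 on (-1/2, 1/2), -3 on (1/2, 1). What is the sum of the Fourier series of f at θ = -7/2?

θ = -7/2 differs from θ = 1/2 by -2 full period(s), and the series is 2-periodic.
At θ = 1/2 the one-sided limits are f(1/2^-) = -5 and f(1/2^+) = -3.
By Dirichlet's theorem the series converges to their average, [(-5) + (-3)]/2 = -4.

-4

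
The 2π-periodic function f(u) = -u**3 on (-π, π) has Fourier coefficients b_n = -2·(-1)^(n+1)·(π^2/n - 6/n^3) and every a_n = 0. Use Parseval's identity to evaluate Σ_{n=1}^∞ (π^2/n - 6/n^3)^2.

pi**6/14

Parseval: Σ b_n^2 = (1/π) ∫_{-π}^{π} f(u)^2 du = 2*pi**6/7.
b_n^2 = 4·(π^2/n - 6/n^3)^2, so the sum equals (2*pi**6/7)/4 = pi**6/14.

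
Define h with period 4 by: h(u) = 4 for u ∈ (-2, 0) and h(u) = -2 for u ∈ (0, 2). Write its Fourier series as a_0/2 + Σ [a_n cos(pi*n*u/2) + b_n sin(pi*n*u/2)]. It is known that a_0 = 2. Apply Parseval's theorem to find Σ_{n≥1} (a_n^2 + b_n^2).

18

Parseval: a_0^2/2 + Σ_{n≥1} (a_n^2+b_n^2) = 1/2 ∫_{-2}^{2} h(u)^2 du = 20.
Subtract a_0^2/2 = 2: Σ (a_n^2+b_n^2) = 18.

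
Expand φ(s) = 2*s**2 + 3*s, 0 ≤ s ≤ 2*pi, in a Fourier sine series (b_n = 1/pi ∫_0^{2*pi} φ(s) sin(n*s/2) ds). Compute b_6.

b_6 = 1/pi ∫_0^{2*pi} (2*s**2 + 3*s) sin(3*s) ds.
Integrating by parts twice (tabular method), an antiderivative of (2*s**2 + 3*s) sin(3*s) is -2*s**2*cos(3*s)/3 + 4*s*sin(3*s)/9 - s*cos(3*s) + sin(3*s)/3 + 4*cos(3*s)/27; evaluating from 0 to 2*pi: ∫_{0}^{2*pi} (2*s**2 + 3*s) sin(3*s) ds = (-8*pi**2/3 - 2*pi + 4/27) - (4/27) = -2*pi*(3 + 4*pi)/3.
Hence b_6 = (1/pi)·(-2*pi*(3 + 4*pi)/3) = -8*pi/3 - 2.

-8*pi/3 - 2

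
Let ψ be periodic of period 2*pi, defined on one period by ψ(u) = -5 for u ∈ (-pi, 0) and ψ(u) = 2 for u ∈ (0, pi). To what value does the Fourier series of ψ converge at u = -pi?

At u = -pi the one-sided limits are ψ(-pi^-) = 2 and ψ(-pi^+) = -5.
By Dirichlet's theorem the series converges to their average, [(2) + (-5)]/2 = -3/2.

-3/2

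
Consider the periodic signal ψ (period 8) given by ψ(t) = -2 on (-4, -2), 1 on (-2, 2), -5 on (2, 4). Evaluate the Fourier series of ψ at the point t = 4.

At t = 4 the one-sided limits are ψ(4^-) = -5 and ψ(4^+) = -2.
By Dirichlet's theorem the series converges to their average, [(-5) + (-2)]/2 = -7/2.

-7/2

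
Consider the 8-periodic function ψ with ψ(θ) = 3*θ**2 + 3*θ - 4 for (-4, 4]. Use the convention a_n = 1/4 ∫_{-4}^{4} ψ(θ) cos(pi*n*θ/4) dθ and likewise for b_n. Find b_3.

8/pi

b_3 = 1/4 ∫_{-4}^{4} ψ(θ) sin(3*pi*θ/4) dθ.
Integrating by parts twice (tabular method), an antiderivative of (3*θ**2 + 3*θ - 4) sin(3*pi*θ/4) is -4*θ**2*cos(3*pi*θ/4)/pi + 32*θ*sin(3*pi*θ/4)/(3*pi**2) - 4*θ*cos(3*pi*θ/4)/pi + 16*sin(3*pi*θ/4)/(3*pi**2) + 128*cos(3*pi*θ/4)/(9*pi**3) + 16*cos(3*pi*θ/4)/(3*pi); evaluating from -4 to 4: ∫_{-4}^{4} (3*θ**2 + 3*θ - 4) sin(3*pi*θ/4) dθ = (32*(-4 + 21*pi**2)/(9*pi**3)) - (128*(-1 + 3*pi**2)/(9*pi**3)) = 32/pi.
Hence b_3 = (1/4)·(32/pi) = 8/pi.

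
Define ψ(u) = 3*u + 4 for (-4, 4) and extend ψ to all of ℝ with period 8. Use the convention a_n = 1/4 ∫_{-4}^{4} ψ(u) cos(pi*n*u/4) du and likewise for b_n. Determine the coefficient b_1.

b_1 = 1/4 ∫_{-4}^{4} ψ(u) sin(pi*u/4) du.
Integrating by parts (boundary term plus one more integral), an antiderivative of (3*u + 4) sin(pi*u/4) is -12*u*cos(pi*u/4)/pi + 48*sin(pi*u/4)/pi**2 - 16*cos(pi*u/4)/pi; evaluating from -4 to 4: ∫_{-4}^{4} (3*u + 4) sin(pi*u/4) du = (64/pi) - (-32/pi) = 96/pi.
Hence b_1 = (1/4)·(96/pi) = 24/pi.

24/pi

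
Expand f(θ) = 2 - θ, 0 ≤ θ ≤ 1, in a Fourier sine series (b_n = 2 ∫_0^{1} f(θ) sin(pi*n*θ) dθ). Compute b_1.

6/pi

b_1 = 2 ∫_0^{1} (2 - θ) sin(pi*θ) dθ.
Integrating by parts (boundary term plus one more integral), an antiderivative of (2 - θ) sin(pi*θ) is θ*cos(pi*θ)/pi - sin(pi*θ)/pi**2 - 2*cos(pi*θ)/pi; evaluating from 0 to 1: ∫_{0}^{1} (2 - θ) sin(pi*θ) dθ = (1/pi) - (-2/pi) = 3/pi.
Hence b_1 = 2·(3/pi) = 6/pi.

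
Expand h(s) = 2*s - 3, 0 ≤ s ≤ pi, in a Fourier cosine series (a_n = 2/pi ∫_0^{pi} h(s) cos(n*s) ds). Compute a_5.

-8/(25*pi)

a_5 = 2/pi ∫_0^{pi} (2*s - 3) cos(5*s) ds.
Integrating by parts (boundary term plus one more integral), an antiderivative of (2*s - 3) cos(5*s) is 2*s*sin(5*s)/5 - 3*sin(5*s)/5 + 2*cos(5*s)/25; evaluating from 0 to pi: ∫_{0}^{pi} (2*s - 3) cos(5*s) ds = (-2/25) - (2/25) = -4/25.
Hence a_5 = (2/pi)·(-4/25) = -8/(25*pi).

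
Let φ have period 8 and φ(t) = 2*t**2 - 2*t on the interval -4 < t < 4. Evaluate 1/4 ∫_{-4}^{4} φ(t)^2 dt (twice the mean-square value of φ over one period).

1/4 ∫_{-4}^{4} φ(t)^2 dt = 1/4 · (27136/15) = 6784/15.

6784/15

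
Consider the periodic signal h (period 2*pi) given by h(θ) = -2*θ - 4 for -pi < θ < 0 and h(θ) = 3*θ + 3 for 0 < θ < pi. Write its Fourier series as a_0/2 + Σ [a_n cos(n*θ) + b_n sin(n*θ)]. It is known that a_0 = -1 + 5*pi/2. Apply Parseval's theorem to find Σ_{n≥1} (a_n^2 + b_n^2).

Parseval: a_0^2/2 + Σ_{n≥1} (a_n^2+b_n^2) = 1/pi ∫_{-pi}^{pi} h(θ)^2 dθ = pi + 25 + 13*pi**2/3.
Subtract a_0^2/2 = (2 - 5*pi)**2/8: Σ (a_n^2+b_n^2) = 7*pi/2 + 29*pi**2/24 + 49/2.

7*pi/2 + 29*pi**2/24 + 49/2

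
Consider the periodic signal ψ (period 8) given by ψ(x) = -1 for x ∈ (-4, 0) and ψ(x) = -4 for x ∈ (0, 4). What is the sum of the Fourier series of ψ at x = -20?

-5/2

x = -20 differs from x = -4 by -2 full period(s), and the series is 8-periodic.
At x = -4 the one-sided limits are ψ(-4^-) = -4 and ψ(-4^+) = -1.
By Dirichlet's theorem the series converges to their average, [(-4) + (-1)]/2 = -5/2.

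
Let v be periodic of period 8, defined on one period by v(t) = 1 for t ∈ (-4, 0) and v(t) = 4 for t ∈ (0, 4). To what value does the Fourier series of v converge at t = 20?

5/2

t = 20 differs from t = 4 by 2 full period(s), and the series is 8-periodic.
At t = 4 the one-sided limits are v(4^-) = 4 and v(4^+) = 1.
By Dirichlet's theorem the series converges to their average, [(4) + (1)]/2 = 5/2.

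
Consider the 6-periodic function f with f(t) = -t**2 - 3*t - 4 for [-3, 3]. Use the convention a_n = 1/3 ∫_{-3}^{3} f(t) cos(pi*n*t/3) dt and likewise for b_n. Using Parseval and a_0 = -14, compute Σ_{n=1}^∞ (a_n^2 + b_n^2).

342/5

Parseval: a_0^2/2 + Σ_{n≥1} (a_n^2+b_n^2) = 1/3 ∫_{-3}^{3} f(t)^2 dt = 832/5.
Subtract a_0^2/2 = 98: Σ (a_n^2+b_n^2) = 342/5.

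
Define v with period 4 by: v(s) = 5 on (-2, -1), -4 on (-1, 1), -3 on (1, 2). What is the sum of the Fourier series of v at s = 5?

-7/2

s = 5 differs from s = 1 by 1 full period(s), and the series is 4-periodic.
At s = 1 the one-sided limits are v(1^-) = -4 and v(1^+) = -3.
By Dirichlet's theorem the series converges to their average, [(-4) + (-3)]/2 = -7/2.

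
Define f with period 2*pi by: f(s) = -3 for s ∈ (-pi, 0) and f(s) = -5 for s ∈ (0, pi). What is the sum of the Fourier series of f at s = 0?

At s = 0 the one-sided limits are f(0^-) = -3 and f(0^+) = -5.
By Dirichlet's theorem the series converges to their average, [(-3) + (-5)]/2 = -4.

-4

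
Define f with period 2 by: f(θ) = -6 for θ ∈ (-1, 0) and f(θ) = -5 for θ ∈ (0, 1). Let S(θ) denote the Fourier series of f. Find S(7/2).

-6

θ = 7/2 differs from θ = -1/2 by 2 full period(s), and the series is 2-periodic.
f is continuous at θ = -1/2 with value -6, so the series converges to -6 there.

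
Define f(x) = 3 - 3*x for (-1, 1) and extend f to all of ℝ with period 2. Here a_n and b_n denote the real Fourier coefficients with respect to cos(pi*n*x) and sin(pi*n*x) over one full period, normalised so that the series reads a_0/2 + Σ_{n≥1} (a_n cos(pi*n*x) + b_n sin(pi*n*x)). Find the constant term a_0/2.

a_0 = ∫_{-1}^{1} f(x) dx = 6.
So the constant term a_0/2 = 3.

3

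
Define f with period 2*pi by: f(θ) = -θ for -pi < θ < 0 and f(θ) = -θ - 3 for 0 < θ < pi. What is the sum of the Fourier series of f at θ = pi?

At θ = pi the one-sided limits are f(pi^-) = -pi - 3 and f(pi^+) = pi.
By Dirichlet's theorem the series converges to their average, [(-pi - 3) + (pi)]/2 = -3/2.

-3/2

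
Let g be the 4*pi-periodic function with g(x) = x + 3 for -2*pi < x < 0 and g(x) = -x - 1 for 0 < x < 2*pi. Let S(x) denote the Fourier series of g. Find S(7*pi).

3 - pi

x = 7*pi differs from x = -pi by 2 full period(s), and the series is 4*pi-periodic.
g is continuous at x = -pi with value 3 - pi, so the series converges to 3 - pi there.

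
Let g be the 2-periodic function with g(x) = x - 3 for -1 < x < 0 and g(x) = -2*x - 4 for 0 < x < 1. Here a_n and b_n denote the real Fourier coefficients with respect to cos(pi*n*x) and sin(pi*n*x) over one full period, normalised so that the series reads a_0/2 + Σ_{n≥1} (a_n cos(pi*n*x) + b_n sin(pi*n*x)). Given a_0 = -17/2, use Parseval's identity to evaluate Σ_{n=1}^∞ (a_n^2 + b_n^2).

Parseval: a_0^2/2 + Σ_{n≥1} (a_n^2+b_n^2) = ∫_{-1}^{1} g(x)^2 dx = 113/3.
Subtract a_0^2/2 = 289/8: Σ (a_n^2+b_n^2) = 37/24.

37/24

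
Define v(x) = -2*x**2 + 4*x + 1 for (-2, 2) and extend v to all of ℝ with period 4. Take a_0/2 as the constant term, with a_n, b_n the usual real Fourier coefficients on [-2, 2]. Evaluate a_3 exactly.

a_3 = 1/2 ∫_{-2}^{2} v(x) cos(3*pi*x/2) dx.
Integrating by parts twice (tabular method), an antiderivative of (-2*x**2 + 4*x + 1) cos(3*pi*x/2) is -4*x**2*sin(3*pi*x/2)/(3*pi) + 8*x*sin(3*pi*x/2)/(3*pi) - 16*x*cos(3*pi*x/2)/(9*pi**2) + 32*sin(3*pi*x/2)/(27*pi**3) + 2*sin(3*pi*x/2)/(3*pi) + 16*cos(3*pi*x/2)/(9*pi**2); evaluating from -2 to 2: ∫_{-2}^{2} (-2*x**2 + 4*x + 1) cos(3*pi*x/2) dx = (16/(9*pi**2)) - (-16/(3*pi**2)) = 64/(9*pi**2).
Hence a_3 = (1/2)·(64/(9*pi**2)) = 32/(9*pi**2).

32/(9*pi**2)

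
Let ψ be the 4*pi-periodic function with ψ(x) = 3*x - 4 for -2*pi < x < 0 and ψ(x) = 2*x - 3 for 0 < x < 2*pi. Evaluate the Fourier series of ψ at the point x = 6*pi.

x = 6*pi differs from x = 2*pi by 1 full period(s), and the series is 4*pi-periodic.
At x = 2*pi the one-sided limits are ψ(2*pi^-) = -3 + 4*pi and ψ(2*pi^+) = -6*pi - 4.
By Dirichlet's theorem the series converges to their average, [(-3 + 4*pi) + (-6*pi - 4)]/2 = -7/2 - pi.

-7/2 - pi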